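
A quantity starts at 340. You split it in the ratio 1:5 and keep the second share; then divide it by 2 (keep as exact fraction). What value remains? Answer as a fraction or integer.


Start with 340.
Step 1: Split 1:5, second share = 340 * 5/6 = 850/3
Step 2: Divide by 2: 850/3 / 2 = 425/3
Final result = 425/3

425/3


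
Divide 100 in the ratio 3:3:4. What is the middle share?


Ratio = 3:3:4
Total parts = 3 + 3 + 4 = 10
Value per part = 100 / 10 = 10
First share = 3 * 10 = 30
Middle share = 3 * 10 = 30
Third share = 4 * 10 = 40

30


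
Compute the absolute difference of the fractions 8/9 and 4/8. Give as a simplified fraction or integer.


Simplify: 8/9 = 8/9 and 4/8 = 1/2
Find common denominator: LCD = 18
Convert: 16/18 and 9/18
Difference = |16 - 9|/18 = 7/18
Simplified = 7/18

7/18


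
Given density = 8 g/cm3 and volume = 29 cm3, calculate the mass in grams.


Using mass = density * volume
Density = 8 g/cm3
Volume = 29 cm3
Mass = 8 * 29
= 232 g

232


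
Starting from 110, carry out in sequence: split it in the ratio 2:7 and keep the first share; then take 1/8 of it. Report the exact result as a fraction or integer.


Start with 110.
Step 1: Split 2:7, first share = 110 * 2/9 = 220/9
Step 2: Take 1/8: 220/9 * 1/8 = 55/18
Final result = 55/18

55/18


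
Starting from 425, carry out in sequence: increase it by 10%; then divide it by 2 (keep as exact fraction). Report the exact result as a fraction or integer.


Start with 425.
Step 1: Increase by 10%: 425 * 110/100 = 935/2
Step 2: Divide by 2: 935/2 / 2 = 935/4
Final result = 935/4

935/4


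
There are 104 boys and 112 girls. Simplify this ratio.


Find GCD(104, 112)
GCD = 8
Divide both by 8: 104/8 = 13, 112/8 = 14
Simplified ratio = 13:14

13:14


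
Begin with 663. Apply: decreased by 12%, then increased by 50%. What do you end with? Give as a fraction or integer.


Start: 663
Step 1: decrease by 12% => multiply by 88/100
  663 * 88/100 = 14586/25
Step 2: increase by 50% => multiply by 150/100
  14586/25 * 150/100 = 21879/25
Final value = 21879/25

21879/25


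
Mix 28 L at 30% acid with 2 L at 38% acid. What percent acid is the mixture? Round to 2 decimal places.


Solute in mixture 1 = 30% of 28 L = 28*30/100 = 42/5 L
Solute in mixture 2 = 38% of 2 L = 2*38/100 = 19/25 L
Total solute = 42/5 + 19/25 = 229/25 L
Total volume = 28 + 2 = 30 L
Final concentration = 229/25/30 * 100 = 30.53%

30.53


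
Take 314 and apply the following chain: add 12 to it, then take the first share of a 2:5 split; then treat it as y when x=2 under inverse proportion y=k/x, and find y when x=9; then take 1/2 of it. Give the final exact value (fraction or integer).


Start with 314.
Step 1: Add 12: 314+12=326; split 2:5 first = 326*2/7 = 652/7
Step 2: Inverse prop: k = (652/7)*2; new y = k/9 = 652/7*2/9 = 1304/63
Step 3: Take 1/2: 1304/63 * 1/2 = 652/63
Final result = 652/63

652/63


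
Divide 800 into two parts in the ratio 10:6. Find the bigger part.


Total parts = 10 + 6 = 16
Value per part = 800 / 16 = 50
First share = 10 * 50 = 500
Second share = 6 * 50 = 300
Larger share = 500

500


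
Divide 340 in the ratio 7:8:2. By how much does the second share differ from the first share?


Total parts = 7 + 8 + 2 = 17
Value per part = 340 / 17 = 20
Shares: 7*20=140, 8*20=160, 2*20=40
Second share = 160, first share = 140
Difference = |160 - 140| = 20

20


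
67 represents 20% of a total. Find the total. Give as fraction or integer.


Given: 67 is 20% of the whole
Set up: 67 = 20/100 * whole
whole = 67 * 100 / 20
whole = 6700 / 20
whole = 335

335


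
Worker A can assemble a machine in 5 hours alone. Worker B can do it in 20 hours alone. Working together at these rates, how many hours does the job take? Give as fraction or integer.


Rate of A = 1/5 job per hour
Rate of B = 1/20 job per hour
Combined rate = 1/5 + 1/20
Find common denominator: (20 + 5)/(5*20) = 25/100
Combined rate = 1/4 job per hour
Time together = 1 / (1/4) = 4 hours

4


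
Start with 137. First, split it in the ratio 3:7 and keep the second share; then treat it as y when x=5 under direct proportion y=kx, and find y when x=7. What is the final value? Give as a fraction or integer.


Start with 137.
Step 1: Split 3:7, second share = 137 * 7/10 = 959/10
Step 2: Direct prop: k = (959/10)/5; new y = k*7 = 959/10*7/5 = 6713/50
Final result = 6713/50

6713/50


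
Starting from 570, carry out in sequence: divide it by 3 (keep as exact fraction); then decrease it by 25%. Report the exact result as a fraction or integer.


Start with 570.
Step 1: Divide by 3: 570 / 3 = 190
Step 2: Decrease by 25%: 190 * 75/100 = 285/2
Final result = 285/2

285/2


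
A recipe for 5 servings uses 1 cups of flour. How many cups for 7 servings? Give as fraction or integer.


Original: 1 cups for 5 servings
Target servings = 7
Scaling factor = 7/5
New amount = 1 * 7/5
= 7/5
= 7/5 cups

7/5


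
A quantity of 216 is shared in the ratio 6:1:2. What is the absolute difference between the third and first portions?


Total parts = 6 + 1 + 2 = 9
Value per part = 216 / 9 = 24
Shares: 6*24=144, 1*24=24, 2*24=48
Third share = 48, first share = 144
Difference = |48 - 144| = 96

96


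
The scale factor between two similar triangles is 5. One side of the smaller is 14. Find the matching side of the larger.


Similar triangles have proportional sides
Scale factor = 5
Smaller side = 14
Corresponding larger side = 14 * 5
= 70

70


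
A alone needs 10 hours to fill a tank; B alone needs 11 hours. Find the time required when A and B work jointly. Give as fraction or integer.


Rate of A = 1/10 job per hour
Rate of B = 1/11 job per hour
Combined rate = 1/10 + 1/11
Find common denominator: (11 + 10)/(10*11) = 21/110
Combined rate = 21/110 job per hour
Time together = 1 / (21/110) = 110/21 hours

110/21


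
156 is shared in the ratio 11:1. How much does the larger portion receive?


Total parts = 11 + 1 = 12
Value per part = 156 / 12 = 13
First share = 11 * 13 = 143
Second share = 1 * 13 = 13
Larger share = 143

143


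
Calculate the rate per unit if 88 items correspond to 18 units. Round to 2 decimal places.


Total items = 88
Number of units = 18
Unit rate = 88 / 18
= 4.89 items per unit

4.89


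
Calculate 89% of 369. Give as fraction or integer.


Compute 89% of 369
Convert percentage: 89% = 89/100
Multiply: 369 * 89/100
= 32841/100
= 32841/100

32841/100


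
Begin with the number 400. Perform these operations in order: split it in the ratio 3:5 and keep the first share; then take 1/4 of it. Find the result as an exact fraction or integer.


Start with 400.
Step 1: Split 3:5, first share = 400 * 3/8 = 150
Step 2: Take 1/4: 150 * 1/4 = 75/2
Final result = 75/2

75/2


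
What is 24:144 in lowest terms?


Find GCD(24, 144)
GCD = 24
Divide both by 24: 24/24 = 1, 144/24 = 6
Simplified ratio = 1:6

1:6


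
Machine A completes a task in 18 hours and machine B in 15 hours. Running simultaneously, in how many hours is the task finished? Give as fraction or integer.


Rate of A = 1/18 job per hour
Rate of B = 1/15 job per hour
Combined rate = 1/18 + 1/15
Find common denominator: (15 + 18)/(18*15) = 33/270
Combined rate = 11/90 job per hour
Time together = 1 / (11/90) = 90/11 hours

90/11


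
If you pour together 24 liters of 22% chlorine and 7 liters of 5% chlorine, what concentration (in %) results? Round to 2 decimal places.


Solute in mixture 1 = 22% of 24 L = 24*22/100 = 132/25 L
Solute in mixture 2 = 5% of 7 L = 7*5/100 = 7/20 L
Total solute = 132/25 + 7/20 = 563/100 L
Total volume = 24 + 7 = 31 L
Final concentration = 563/100/31 * 100 = 18.16%

18.16


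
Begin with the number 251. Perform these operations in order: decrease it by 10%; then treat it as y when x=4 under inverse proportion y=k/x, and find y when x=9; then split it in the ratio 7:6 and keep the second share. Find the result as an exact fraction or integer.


Start with 251.
Step 1: Decrease by 10%: 251 * 90/100 = 2259/10
Step 2: Inverse prop: k = (2259/10)*4; new y = k/9 = 2259/10*4/9 = 502/5
Step 3: Split 7:6, second share = 502/5 * 6/13 = 3012/65
Final result = 3012/65

3012/65


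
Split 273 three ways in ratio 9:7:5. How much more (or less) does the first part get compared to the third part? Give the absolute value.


Total parts = 9 + 7 + 5 = 21
Value per part = 273 / 21 = 13
Shares: 9*13=117, 7*13=91, 5*13=65
First share = 117, third share = 65
Difference = |117 - 65| = 52

52


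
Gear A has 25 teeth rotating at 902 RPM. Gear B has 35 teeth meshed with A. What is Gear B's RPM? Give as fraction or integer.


Gear ratio: teeth_A * RPM_A = teeth_B * RPM_B
25 * 902 = 35 * RPM_B
22550 = 35 * RPM_B
RPM_B = 22550 / 35
RPM_B = 4510/7

4510/7


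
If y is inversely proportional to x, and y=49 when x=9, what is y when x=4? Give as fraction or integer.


Inverse proportion: y = k/x
Find k: k = 9 * 49 = 441
Compute y at x=4: y = 441/4
y = 441/4

441/4


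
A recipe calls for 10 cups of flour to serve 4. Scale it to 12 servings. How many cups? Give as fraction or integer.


Original: 10 cups for 4 servings
Target servings = 12
Scaling factor = 12/4
New amount = 10 * 12/4
= 120/4
= 30 cups

30


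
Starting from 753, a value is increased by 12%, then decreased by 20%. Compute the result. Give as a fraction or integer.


Start: 753
Step 1: increase by 12% => multiply by 112/100
  753 * 112/100 = 21084/25
Step 2: decrease by 20% => multiply by 80/100
  21084/25 * 80/100 = 84336/125
Final value = 84336/125

84336/125


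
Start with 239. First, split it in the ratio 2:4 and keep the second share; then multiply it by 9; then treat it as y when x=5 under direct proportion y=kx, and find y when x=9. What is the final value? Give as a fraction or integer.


Start with 239.
Step 1: Split 2:4, second share = 239 * 4/6 = 478/3
Step 2: Multiply by 9: 478/3 * 9 = 1434
Step 3: Direct prop: k = (1434)/5; new y = k*9 = 1434*9/5 = 12906/5
Final result = 12906/5

12906/5


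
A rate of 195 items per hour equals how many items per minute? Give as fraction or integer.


Converting from per hour to per minute
Rate = 195 items per hour
Divide by 60: 195/60
= 13/4 items per minute

13/4


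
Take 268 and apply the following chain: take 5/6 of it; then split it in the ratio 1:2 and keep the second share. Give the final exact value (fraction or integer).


Start with 268.
Step 1: Take 5/6: 268 * 5/6 = 670/3
Step 2: Split 1:2, second share = 670/3 * 2/3 = 1340/9
Final result = 1340/9

1340/9


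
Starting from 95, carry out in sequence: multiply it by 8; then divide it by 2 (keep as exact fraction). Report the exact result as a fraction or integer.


Start with 95.
Step 1: Multiply by 8: 95 * 8 = 760
Step 2: Divide by 2: 760 / 2 = 380
Final result = 380

380


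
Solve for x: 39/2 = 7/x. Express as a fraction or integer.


Setting up: 39/2 = 7/x
Cross multiply: 39 * x = 2 * 7
39x = 14
x = 14/39
x = 14/39

14/39


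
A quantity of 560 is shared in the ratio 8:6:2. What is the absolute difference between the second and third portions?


Total parts = 8 + 6 + 2 = 16
Value per part = 560 / 16 = 35
Shares: 8*35=280, 6*35=210, 2*35=70
Second share = 210, third share = 70
Difference = |210 - 70| = 140

140


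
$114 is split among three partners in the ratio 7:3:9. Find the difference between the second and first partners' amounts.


Total parts = 7 + 3 + 9 = 19
Value per part = 114 / 19 = 6
Shares: 7*6=42, 3*6=18, 9*6=54
Second share = 18, first share = 42
Difference = |18 - 42| = 24

24


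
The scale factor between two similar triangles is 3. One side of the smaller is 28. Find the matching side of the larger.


Similar triangles have proportional sides
Scale factor = 3
Smaller side = 28
Corresponding larger side = 28 * 3
= 84

84


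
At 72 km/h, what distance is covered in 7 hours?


Using distance = speed * time
Speed = 72 km/h
Time = 7 hours
Distance = 72 * 7
= 504 km

504


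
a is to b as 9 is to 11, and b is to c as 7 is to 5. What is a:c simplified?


Given a:b = 9:11 and b:c = 7:5
Make b consistent. Multiply first ratio by 7: a:b = 63:77
Multiply second ratio by 11: b:c = 77:55
Now b = 77 in both, so a:b:c = 63:77:55
Therefore a:c = 63:55
Simplify by GCD: a:c = 63:55

63:55


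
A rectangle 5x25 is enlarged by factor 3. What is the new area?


Original dimensions: 5 x 25
Enlargement factor = 3
New width = 5 * 3 = 15
New height = 25 * 3 = 75
New area = 15 * 75 = 1125

1125


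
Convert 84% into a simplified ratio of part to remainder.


Part = 84%, Remainder = 16%
Ratio = 84:16
GCD(84, 16) = 4
Simplify: 21:4 = 21:4

21:4


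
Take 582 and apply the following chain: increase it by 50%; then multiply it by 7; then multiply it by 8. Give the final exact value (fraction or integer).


Start with 582.
Step 1: Increase by 50%: 582 * 150/100 = 873
Step 2: Multiply by 7: 873 * 7 = 6111
Step 3: Multiply by 8: 6111 * 8 = 48888
Final result = 48888

48888


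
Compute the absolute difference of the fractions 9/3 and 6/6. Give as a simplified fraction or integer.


Simplify: 9/3 = 3 and 6/6 = 1
Find common denominator: LCD = 1
Convert: 3/1 and 1/1
Difference = |3 - 1|/1 = 2/1
Simplified = 2

2


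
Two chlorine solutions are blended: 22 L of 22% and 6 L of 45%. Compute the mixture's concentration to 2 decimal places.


Solute in mixture 1 = 22% of 22 L = 22*22/100 = 121/25 L
Solute in mixture 2 = 45% of 6 L = 6*45/100 = 27/10 L
Total solute = 121/25 + 27/10 = 377/50 L
Total volume = 22 + 6 = 28 L
Final concentration = 377/50/28 * 100 = 26.93%

26.93


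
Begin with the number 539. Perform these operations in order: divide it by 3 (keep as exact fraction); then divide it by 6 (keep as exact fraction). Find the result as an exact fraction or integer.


Start with 539.
Step 1: Divide by 3: 539 / 3 = 539/3
Step 2: Divide by 6: 539/3 / 6 = 539/18
Final result = 539/18

539/18


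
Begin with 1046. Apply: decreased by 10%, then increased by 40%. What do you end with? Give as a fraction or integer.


Start: 1046
Step 1: decrease by 10% => multiply by 90/100
  1046 * 90/100 = 4707/5
Step 2: increase by 40% => multiply by 140/100
  4707/5 * 140/100 = 32949/25
Final value = 32949/25

32949/25


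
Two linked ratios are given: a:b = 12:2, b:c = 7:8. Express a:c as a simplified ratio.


Given a:b = 12:2 and b:c = 7:8
Make b consistent. Multiply first ratio by 7: a:b = 84:14
Multiply second ratio by 2: b:c = 14:16
Now b = 14 in both, so a:b:c = 84:14:16
Therefore a:c = 84:16
Simplify by GCD: a:c = 21:4

21:4


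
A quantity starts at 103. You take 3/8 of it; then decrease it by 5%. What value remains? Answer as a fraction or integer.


Start with 103.
Step 1: Take 3/8: 103 * 3/8 = 309/8
Step 2: Decrease by 5%: 309/8 * 95/100 = 5871/160
Final result = 5871/160

5871/160


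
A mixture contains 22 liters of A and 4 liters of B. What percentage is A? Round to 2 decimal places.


Volume of A = 22 L
Volume of B = 4 L
Total volume = 22 + 4 = 26 L
Percentage of A = (22/26) * 100
= 84.62%

84.62


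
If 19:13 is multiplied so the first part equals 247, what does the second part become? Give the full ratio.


Original ratio: 19:13
First term target: 247
Scale factor = 247 / 19 = 13
Multiply second term: 13 * 13 = 169
Equivalent ratio = 247:169

247:169


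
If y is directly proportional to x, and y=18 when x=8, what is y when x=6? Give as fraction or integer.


Direct proportion: y = kx
Find k: k = 18/8 = 9/4
Compute y at x=6: y = 9/4 * 6
y = 27/2

27/2


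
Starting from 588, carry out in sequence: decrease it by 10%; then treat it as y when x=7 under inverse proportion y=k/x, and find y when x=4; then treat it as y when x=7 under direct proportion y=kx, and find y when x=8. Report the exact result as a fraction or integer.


Start with 588.
Step 1: Decrease by 10%: 588 * 90/100 = 2646/5
Step 2: Inverse prop: k = (2646/5)*7; new y = k/4 = 2646/5*7/4 = 9261/10
Step 3: Direct prop: k = (9261/10)/7; new y = k*8 = 9261/10*8/7 = 5292/5
Final result = 5292/5

5292/5


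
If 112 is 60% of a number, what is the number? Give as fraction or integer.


Given: 112 is 60% of the whole
Set up: 112 = 60/100 * whole
whole = 112 * 100 / 60
whole = 11200 / 60
whole = 560/3

560/3


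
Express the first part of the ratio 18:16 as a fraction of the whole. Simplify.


Total parts = 18 + 16 = 34
First part fraction = 18/34
Simplify: 18/34 = 9/17

9/17


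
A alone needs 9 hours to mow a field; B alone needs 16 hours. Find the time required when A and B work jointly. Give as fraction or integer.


Rate of A = 1/9 job per hour
Rate of B = 1/16 job per hour
Combined rate = 1/9 + 1/16
Find common denominator: (16 + 9)/(9*16) = 25/144
Combined rate = 25/144 job per hour
Time together = 1 / (25/144) = 144/25 hours

144/25


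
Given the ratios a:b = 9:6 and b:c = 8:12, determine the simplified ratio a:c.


Given a:b = 9:6 and b:c = 8:12
Make b consistent. Multiply first ratio by 8: a:b = 72:48
Multiply second ratio by 6: b:c = 48:72
Now b = 48 in both, so a:b:c = 72:48:72
Therefore a:c = 72:72
Simplify by GCD: a:c = 1:1

1:1


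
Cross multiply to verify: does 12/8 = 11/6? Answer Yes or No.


Cross multiply to check 12/8 = 11/6
Left cross product: 12 * 6 = 72
Right cross product: 8 * 11 = 88
72 != 88
Not equal, so proportions differ => No

No


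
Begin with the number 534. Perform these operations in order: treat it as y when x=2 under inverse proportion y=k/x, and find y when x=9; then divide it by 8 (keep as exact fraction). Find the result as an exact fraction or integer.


Start with 534.
Step 1: Inverse prop: k = (534)*2; new y = k/9 = 534*2/9 = 356/3
Step 2: Divide by 8: 356/3 / 8 = 89/6
Final result = 89/6

89/6


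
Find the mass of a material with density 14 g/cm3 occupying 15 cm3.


Using mass = density * volume
Density = 14 g/cm3
Volume = 15 cm3
Mass = 14 * 15
= 210 g

210


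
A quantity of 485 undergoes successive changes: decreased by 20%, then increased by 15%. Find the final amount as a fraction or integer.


Start: 485
Step 1: decrease by 20% => multiply by 80/100
  485 * 80/100 = 388
Step 2: increase by 15% => multiply by 115/100
  388 * 115/100 = 2231/5
Final value = 2231/5

2231/5


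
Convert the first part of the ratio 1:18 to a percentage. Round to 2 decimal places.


Total parts = 1 + 18 = 19
First part fraction = 1/19
Percentage = (1/19) * 100
= 0.052632 * 100
= 5.26%

5.26


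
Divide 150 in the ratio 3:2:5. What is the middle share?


Ratio = 3:2:5
Total parts = 3 + 2 + 5 = 10
Value per part = 150 / 10 = 15
First share = 3 * 15 = 45
Middle share = 2 * 15 = 30
Third share = 5 * 15 = 75

30


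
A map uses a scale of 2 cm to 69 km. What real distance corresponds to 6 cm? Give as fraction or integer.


Map scale: 2 cm = 69 km
Measured distance on map = 6 cm
Set up proportion: 6 * 69 / 2
= 414 / 2
= 207 km

207


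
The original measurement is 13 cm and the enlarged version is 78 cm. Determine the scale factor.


Original length = 13 cm
Scaled length = 78 cm
Scale factor = 78 / 13
= 6

6


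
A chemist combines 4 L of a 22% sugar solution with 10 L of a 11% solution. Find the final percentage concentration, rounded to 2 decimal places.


Solute in mixture 1 = 22% of 4 L = 4*22/100 = 22/25 L
Solute in mixture 2 = 11% of 10 L = 10*11/100 = 11/10 L
Total solute = 22/25 + 11/10 = 99/50 L
Total volume = 4 + 10 = 14 L
Final concentration = 99/50/14 * 100 = 14.14%

14.14


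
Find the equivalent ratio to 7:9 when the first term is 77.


Original ratio: 7:9
First term target: 77
Scale factor = 77 / 7 = 11
Multiply second term: 9 * 11 = 99
Equivalent ratio = 77:99

77:99


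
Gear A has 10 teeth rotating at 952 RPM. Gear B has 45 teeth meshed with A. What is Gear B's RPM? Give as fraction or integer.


Gear ratio: teeth_A * RPM_A = teeth_B * RPM_B
10 * 952 = 45 * RPM_B
9520 = 45 * RPM_B
RPM_B = 9520 / 45
RPM_B = 1904/9

1904/9


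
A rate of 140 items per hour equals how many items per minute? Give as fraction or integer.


Converting from per hour to per minute
Rate = 140 items per hour
Divide by 60: 140/60
= 7/3 items per minute

7/3


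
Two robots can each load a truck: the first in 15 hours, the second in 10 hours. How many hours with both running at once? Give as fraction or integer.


Rate of A = 1/15 job per hour
Rate of B = 1/10 job per hour
Combined rate = 1/15 + 1/10
Find common denominator: (10 + 15)/(15*10) = 25/150
Combined rate = 1/6 job per hour
Time together = 1 / (1/6) = 6 hours

6


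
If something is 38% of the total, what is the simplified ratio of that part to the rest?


Part = 38%, Remainder = 62%
Ratio = 38:62
GCD(38, 62) = 2
Simplify: 19:31 = 19:31

19:31


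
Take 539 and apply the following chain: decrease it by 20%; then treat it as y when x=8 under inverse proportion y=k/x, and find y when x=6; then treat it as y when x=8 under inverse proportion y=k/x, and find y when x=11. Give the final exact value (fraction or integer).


Start with 539.
Step 1: Decrease by 20%: 539 * 80/100 = 2156/5
Step 2: Inverse prop: k = (2156/5)*8; new y = k/6 = 2156/5*8/6 = 8624/15
Step 3: Inverse prop: k = (8624/15)*8; new y = k/11 = 8624/15*8/11 = 6272/15
Final result = 6272/15

6272/15


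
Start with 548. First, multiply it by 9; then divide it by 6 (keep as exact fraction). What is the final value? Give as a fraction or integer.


Start with 548.
Step 1: Multiply by 9: 548 * 9 = 4932
Step 2: Divide by 6: 4932 / 6 = 822
Final result = 822

822


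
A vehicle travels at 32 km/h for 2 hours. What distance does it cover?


Using distance = speed * time
Speed = 32 km/h
Time = 2 hours
Distance = 32 * 2
= 64 km

64


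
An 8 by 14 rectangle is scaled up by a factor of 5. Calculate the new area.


Original dimensions: 8 x 14
Enlargement factor = 5
New width = 8 * 5 = 40
New height = 14 * 5 = 70
New area = 40 * 70 = 2800

2800


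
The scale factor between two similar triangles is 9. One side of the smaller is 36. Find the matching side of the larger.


Similar triangles have proportional sides
Scale factor = 9
Smaller side = 36
Corresponding larger side = 36 * 9
= 324

324


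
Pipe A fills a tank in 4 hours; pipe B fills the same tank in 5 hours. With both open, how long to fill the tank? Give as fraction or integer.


Rate of A = 1/4 job per hour
Rate of B = 1/5 job per hour
Combined rate = 1/4 + 1/5
Find common denominator: (5 + 4)/(4*5) = 9/20
Combined rate = 9/20 job per hour
Time together = 1 / (9/20) = 20/9 hours

20/9


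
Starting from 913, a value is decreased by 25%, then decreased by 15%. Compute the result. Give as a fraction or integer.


Start: 913
Step 1: decrease by 25% => multiply by 75/100
  913 * 75/100 = 2739/4
Step 2: decrease by 15% => multiply by 85/100
  2739/4 * 85/100 = 46563/80
Final value = 46563/80

46563/80


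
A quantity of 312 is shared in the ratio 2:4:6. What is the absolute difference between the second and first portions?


Total parts = 2 + 4 + 6 = 12
Value per part = 312 / 12 = 26
Shares: 2*26=52, 4*26=104, 6*26=156
Second share = 104, first share = 52
Difference = |104 - 52| = 52

52


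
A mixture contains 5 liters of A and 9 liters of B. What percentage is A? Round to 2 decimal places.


Volume of A = 5 L
Volume of B = 9 L
Total volume = 5 + 9 = 14 L
Percentage of A = (5/14) * 100
= 35.71%

35.71


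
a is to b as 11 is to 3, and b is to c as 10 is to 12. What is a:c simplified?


Given a:b = 11:3 and b:c = 10:12
Make b consistent. Multiply first ratio by 10: a:b = 110:30
Multiply second ratio by 3: b:c = 30:36
Now b = 30 in both, so a:b:c = 110:30:36
Therefore a:c = 110:36
Simplify by GCD: a:c = 55:18

55:18


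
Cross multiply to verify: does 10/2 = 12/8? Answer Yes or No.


Cross multiply to check 10/2 = 12/8
Left cross product: 10 * 8 = 80
Right cross product: 2 * 12 = 24
80 != 24
Not equal, so proportions differ => No

No


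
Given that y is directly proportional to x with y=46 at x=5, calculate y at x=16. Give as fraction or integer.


Direct proportion: y = kx
Find k: k = 46/5 = 46/5
Compute y at x=16: y = 46/5 * 16
y = 736/5

736/5


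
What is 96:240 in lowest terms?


Find GCD(96, 240)
GCD = 48
Divide both by 48: 96/48 = 2, 240/48 = 5
Simplified ratio = 2:5

2:5


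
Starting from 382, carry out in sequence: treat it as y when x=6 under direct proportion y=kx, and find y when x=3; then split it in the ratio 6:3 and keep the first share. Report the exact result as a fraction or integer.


Start with 382.
Step 1: Direct prop: k = (382)/6; new y = k*3 = 382*3/6 = 191
Step 2: Split 6:3, first share = 191 * 6/9 = 382/3
Final result = 382/3

382/3


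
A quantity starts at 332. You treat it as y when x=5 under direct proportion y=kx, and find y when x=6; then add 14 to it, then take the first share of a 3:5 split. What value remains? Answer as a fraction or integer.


Start with 332.
Step 1: Direct prop: k = (332)/5; new y = k*6 = 332*6/5 = 1992/5
Step 2: Add 14: 1992/5+14=2062/5; split 3:5 first = 2062/5*3/8 = 3093/20
Final result = 3093/20

3093/20


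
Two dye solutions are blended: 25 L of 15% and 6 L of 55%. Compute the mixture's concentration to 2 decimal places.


Solute in mixture 1 = 15% of 25 L = 25*15/100 = 15/4 L
Solute in mixture 2 = 55% of 6 L = 6*55/100 = 33/10 L
Total solute = 15/4 + 33/10 = 141/20 L
Total volume = 25 + 6 = 31 L
Final concentration = 141/20/31 * 100 = 22.74%

22.74


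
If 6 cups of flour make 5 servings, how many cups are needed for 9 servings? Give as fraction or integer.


Original: 6 cups for 5 servings
Target servings = 9
Scaling factor = 9/5
New amount = 6 * 9/5
= 54/5
= 54/5 cups

54/5


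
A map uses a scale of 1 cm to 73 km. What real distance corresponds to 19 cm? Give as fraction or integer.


Map scale: 1 cm = 73 km
Measured distance on map = 19 cm
Set up proportion: 19 * 73 / 1
= 1387 / 1
= 1387 km

1387


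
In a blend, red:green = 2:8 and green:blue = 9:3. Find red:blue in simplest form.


Given a:b = 2:8 and b:c = 9:3
Make b consistent. Multiply first ratio by 9: a:b = 18:72
Multiply second ratio by 8: b:c = 72:24
Now b = 72 in both, so a:b:c = 18:72:24
Therefore a:c = 18:24
Simplify by GCD: a:c = 3:4

3:4


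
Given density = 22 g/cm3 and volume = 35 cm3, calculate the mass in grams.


Using mass = density * volume
Density = 22 g/cm3
Volume = 35 cm3
Mass = 22 * 35
= 770 g

770


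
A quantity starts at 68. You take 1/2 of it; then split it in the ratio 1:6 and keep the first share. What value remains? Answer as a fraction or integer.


Start with 68.
Step 1: Take 1/2: 68 * 1/2 = 34
Step 2: Split 1:6, first share = 34 * 1/7 = 34/7
Final result = 34/7

34/7


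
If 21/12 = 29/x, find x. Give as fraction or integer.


Setting up: 21/12 = 29/x
Cross multiply: 21 * x = 12 * 29
21x = 348
x = 348/21
x = 116/7

116/7


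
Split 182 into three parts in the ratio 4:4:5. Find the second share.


Ratio = 4:4:5
Total parts = 4 + 4 + 5 = 13
Value per part = 182 / 13 = 14
First share = 4 * 14 = 56
Middle share = 4 * 14 = 56
Third share = 5 * 14 = 70

56


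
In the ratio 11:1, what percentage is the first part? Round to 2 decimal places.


Total parts = 11 + 1 = 12
First part fraction = 11/12
Percentage = (11/12) * 100
= 0.916667 * 100
= 91.67%

91.67


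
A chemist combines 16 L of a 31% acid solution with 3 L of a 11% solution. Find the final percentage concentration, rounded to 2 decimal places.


Solute in mixture 1 = 31% of 16 L = 16*31/100 = 124/25 L
Solute in mixture 2 = 11% of 3 L = 3*11/100 = 33/100 L
Total solute = 124/25 + 33/100 = 529/100 L
Total volume = 16 + 3 = 19 L
Final concentration = 529/100/19 * 100 = 27.84%

27.84


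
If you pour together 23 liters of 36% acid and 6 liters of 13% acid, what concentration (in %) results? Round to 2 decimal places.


Solute in mixture 1 = 36% of 23 L = 23*36/100 = 207/25 L
Solute in mixture 2 = 13% of 6 L = 6*13/100 = 39/50 L
Total solute = 207/25 + 39/50 = 453/50 L
Total volume = 23 + 6 = 29 L
Final concentration = 453/50/29 * 100 = 31.24%

31.24


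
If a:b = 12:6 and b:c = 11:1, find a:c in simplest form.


Given a:b = 12:6 and b:c = 11:1
Make b consistent. Multiply first ratio by 11: a:b = 132:66
Multiply second ratio by 6: b:c = 66:6
Now b = 66 in both, so a:b:c = 132:66:6
Therefore a:c = 132:6
Simplify by GCD: a:c = 22:1

22:1


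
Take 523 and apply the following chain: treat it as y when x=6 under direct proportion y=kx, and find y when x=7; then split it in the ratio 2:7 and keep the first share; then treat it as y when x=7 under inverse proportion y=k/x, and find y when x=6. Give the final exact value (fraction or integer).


Start with 523.
Step 1: Direct prop: k = (523)/6; new y = k*7 = 523*7/6 = 3661/6
Step 2: Split 2:7, first share = 3661/6 * 2/9 = 3661/27
Step 3: Inverse prop: k = (3661/27)*7; new y = k/6 = 3661/27*7/6 = 25627/162
Final result = 25627/162

25627/162


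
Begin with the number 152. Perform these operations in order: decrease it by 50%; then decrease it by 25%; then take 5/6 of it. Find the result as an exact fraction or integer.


Start with 152.
Step 1: Decrease by 50%: 152 * 50/100 = 76
Step 2: Decrease by 25%: 76 * 75/100 = 57
Step 3: Take 5/6: 57 * 5/6 = 95/2
Final result = 95/2

95/2


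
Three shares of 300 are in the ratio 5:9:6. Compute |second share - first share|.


Total parts = 5 + 9 + 6 = 20
Value per part = 300 / 20 = 15
Shares: 5*15=75, 9*15=135, 6*15=90
Second share = 135, first share = 75
Difference = |135 - 75| = 60

60


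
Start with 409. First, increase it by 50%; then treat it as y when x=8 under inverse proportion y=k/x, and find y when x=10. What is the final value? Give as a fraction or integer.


Start with 409.
Step 1: Increase by 50%: 409 * 150/100 = 1227/2
Step 2: Inverse prop: k = (1227/2)*8; new y = k/10 = 1227/2*8/10 = 2454/5
Final result = 2454/5

2454/5


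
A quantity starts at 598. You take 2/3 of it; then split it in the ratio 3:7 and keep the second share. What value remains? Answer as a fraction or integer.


Start with 598.
Step 1: Take 2/3: 598 * 2/3 = 1196/3
Step 2: Split 3:7, second share = 1196/3 * 7/10 = 4186/15
Final result = 4186/15

4186/15


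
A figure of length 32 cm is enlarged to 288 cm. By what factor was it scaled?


Original length = 32 cm
Scaled length = 288 cm
Scale factor = 288 / 32
= 9

9


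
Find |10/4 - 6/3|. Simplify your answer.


Simplify: 10/4 = 5/2 and 6/3 = 2
Find common denominator: LCD = 2
Convert: 5/2 and 4/2
Difference = |5 - 4|/2 = 1/2
Simplified = 1/2

1/2


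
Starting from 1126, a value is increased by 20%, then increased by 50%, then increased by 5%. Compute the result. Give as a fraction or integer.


Start: 1126
Step 1: increase by 20% => multiply by 120/100
  1126 * 120/100 = 6756/5
Step 2: increase by 50% => multiply by 150/100
  6756/5 * 150/100 = 10134/5
Step 3: increase by 5% => multiply by 105/100
  10134/5 * 105/100 = 106407/50
Final value = 106407/50

106407/50


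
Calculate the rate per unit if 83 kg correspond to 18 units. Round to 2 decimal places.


Total kg = 83
Number of units = 18
Unit rate = 83 / 18
= 4.61 kg per unit

4.61


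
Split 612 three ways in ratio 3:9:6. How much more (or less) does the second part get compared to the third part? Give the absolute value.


Total parts = 3 + 9 + 6 = 18
Value per part = 612 / 18 = 34
Shares: 3*34=102, 9*34=306, 6*34=204
Second share = 306, third share = 204
Difference = |306 - 204| = 102

102


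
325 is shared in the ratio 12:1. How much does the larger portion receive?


Total parts = 12 + 1 = 13
Value per part = 325 / 13 = 25
First share = 12 * 25 = 300
Second share = 1 * 25 = 25
Larger share = 300

300


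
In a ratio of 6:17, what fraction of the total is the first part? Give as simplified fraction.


Total parts = 6 + 17 = 23
First part fraction = 6/23
Simplify: 6/23 = 6/23

6/23


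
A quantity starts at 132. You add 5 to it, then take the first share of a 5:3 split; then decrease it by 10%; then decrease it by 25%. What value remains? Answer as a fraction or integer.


Start with 132.
Step 1: Add 5: 132+5=137; split 5:3 first = 137*5/8 = 685/8
Step 2: Decrease by 10%: 685/8 * 90/100 = 1233/16
Step 3: Decrease by 25%: 1233/16 * 75/100 = 3699/64
Final result = 3699/64

3699/64


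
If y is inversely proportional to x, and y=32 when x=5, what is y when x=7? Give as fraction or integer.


Inverse proportion: y = k/x
Find k: k = 5 * 32 = 160
Compute y at x=7: y = 160/7
y = 160/7

160/7


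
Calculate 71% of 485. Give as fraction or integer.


Compute 71% of 485
Convert percentage: 71% = 71/100
Multiply: 485 * 71/100
= 34435/100
= 6887/20

6887/20


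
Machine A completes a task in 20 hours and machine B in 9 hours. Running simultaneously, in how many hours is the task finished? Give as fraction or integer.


Rate of A = 1/20 job per hour
Rate of B = 1/9 job per hour
Combined rate = 1/20 + 1/9
Find common denominator: (9 + 20)/(20*9) = 29/180
Combined rate = 29/180 job per hour
Time together = 1 / (29/180) = 180/29 hours

180/29


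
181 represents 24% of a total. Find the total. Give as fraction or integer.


Given: 181 is 24% of the whole
Set up: 181 = 24/100 * whole
whole = 181 * 100 / 24
whole = 18100 / 24
whole = 4525/6

4525/6


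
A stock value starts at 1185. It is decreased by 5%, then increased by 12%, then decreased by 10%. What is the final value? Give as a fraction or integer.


Start: 1185
Step 1: decrease by 5% => multiply by 95/100
  1185 * 95/100 = 4503/4
Step 2: increase by 12% => multiply by 112/100
  4503/4 * 112/100 = 31521/25
Step 3: decrease by 10% => multiply by 90/100
  31521/25 * 90/100 = 283689/250
Final value = 283689/250

283689/250


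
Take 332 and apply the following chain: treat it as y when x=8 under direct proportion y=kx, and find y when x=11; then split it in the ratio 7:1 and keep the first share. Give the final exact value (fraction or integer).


Start with 332.
Step 1: Direct prop: k = (332)/8; new y = k*11 = 332*11/8 = 913/2
Step 2: Split 7:1, first share = 913/2 * 7/8 = 6391/16
Final result = 6391/16

6391/16


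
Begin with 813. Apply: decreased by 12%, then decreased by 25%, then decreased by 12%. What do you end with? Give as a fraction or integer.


Start: 813
Step 1: decrease by 12% => multiply by 88/100
  813 * 88/100 = 17886/25
Step 2: decrease by 25% => multiply by 75/100
  17886/25 * 75/100 = 26829/50
Step 3: decrease by 12% => multiply by 88/100
  26829/50 * 88/100 = 295119/625
Final value = 295119/625

295119/625


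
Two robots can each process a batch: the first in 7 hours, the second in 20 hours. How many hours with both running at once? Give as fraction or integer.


Rate of A = 1/7 job per hour
Rate of B = 1/20 job per hour
Combined rate = 1/7 + 1/20
Find common denominator: (20 + 7)/(7*20) = 27/140
Combined rate = 27/140 job per hour
Time together = 1 / (27/140) = 140/27 hours

140/27


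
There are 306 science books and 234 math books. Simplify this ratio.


Find GCD(306, 234)
GCD = 18
Divide both by 18: 306/18 = 17, 234/18 = 13
Simplified ratio = 17:13

17:13


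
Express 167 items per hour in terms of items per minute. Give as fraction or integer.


Converting from per hour to per minute
Rate = 167 items per hour
Divide by 60: 167/60
= 167/60 items per minute

167/60


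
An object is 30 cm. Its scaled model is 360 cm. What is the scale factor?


Original length = 30 cm
Scaled length = 360 cm
Scale factor = 360 / 30
= 12

12


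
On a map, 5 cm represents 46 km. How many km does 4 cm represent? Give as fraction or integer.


Map scale: 5 cm = 46 km
Measured distance on map = 4 cm
Set up proportion: 4 * 46 / 5
= 184 / 5
= 184/5 km

184/5


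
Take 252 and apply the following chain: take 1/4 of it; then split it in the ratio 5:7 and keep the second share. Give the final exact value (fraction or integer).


Start with 252.
Step 1: Take 1/4: 252 * 1/4 = 63
Step 2: Split 5:7, second share = 63 * 7/12 = 147/4
Final result = 147/4

147/4


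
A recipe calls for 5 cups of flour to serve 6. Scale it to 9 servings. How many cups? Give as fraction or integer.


Original: 5 cups for 6 servings
Target servings = 9
Scaling factor = 9/6
New amount = 5 * 9/6
= 45/6
= 15/2 cups

15/2


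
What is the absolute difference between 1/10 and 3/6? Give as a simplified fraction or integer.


Simplify: 1/10 = 1/10 and 3/6 = 1/2
Find common denominator: LCD = 10
Convert: 1/10 and 5/10
Difference = |1 - 5|/10 = 4/10
Simplified = 2/5

2/5


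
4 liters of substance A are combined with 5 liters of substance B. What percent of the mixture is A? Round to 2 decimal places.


Volume of A = 4 L
Volume of B = 5 L
Total volume = 4 + 5 = 9 L
Percentage of A = (4/9) * 100
= 44.44%

44.44


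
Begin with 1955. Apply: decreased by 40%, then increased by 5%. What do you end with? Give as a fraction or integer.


Start: 1955
Step 1: decrease by 40% => multiply by 60/100
  1955 * 60/100 = 1173
Step 2: increase by 5% => multiply by 105/100
  1173 * 105/100 = 24633/20
Final value = 24633/20

24633/20


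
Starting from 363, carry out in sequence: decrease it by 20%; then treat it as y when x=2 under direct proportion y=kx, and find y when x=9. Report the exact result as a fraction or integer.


Start with 363.
Step 1: Decrease by 20%: 363 * 80/100 = 1452/5
Step 2: Direct prop: k = (1452/5)/2; new y = k*9 = 1452/5*9/2 = 6534/5
Final result = 6534/5

6534/5


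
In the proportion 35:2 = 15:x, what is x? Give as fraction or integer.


Setting up: 35/2 = 15/x
Cross multiply: 35 * x = 2 * 15
35x = 30
x = 30/35
x = 6/7

6/7


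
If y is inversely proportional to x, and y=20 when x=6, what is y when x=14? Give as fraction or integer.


Inverse proportion: y = k/x
Find k: k = 6 * 20 = 120
Compute y at x=14: y = 120/14
y = 60/7

60/7


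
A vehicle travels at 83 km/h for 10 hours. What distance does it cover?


Using distance = speed * time
Speed = 83 km/h
Time = 10 hours
Distance = 83 * 10
= 830 km

830


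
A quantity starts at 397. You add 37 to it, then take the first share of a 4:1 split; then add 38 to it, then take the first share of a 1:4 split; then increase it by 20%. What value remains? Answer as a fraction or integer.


Start with 397.
Step 1: Add 37: 397+37=434; split 4:1 first = 434*4/5 = 1736/5
Step 2: Add 38: 1736/5+38=1926/5; split 1:4 first = 1926/5*1/5 = 1926/25
Step 3: Increase by 20%: 1926/25 * 120/100 = 11556/125
Final result = 11556/125

11556/125


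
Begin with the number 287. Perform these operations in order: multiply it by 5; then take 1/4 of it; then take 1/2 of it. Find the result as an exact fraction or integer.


Start with 287.
Step 1: Multiply by 5: 287 * 5 = 1435
Step 2: Take 1/4: 1435 * 1/4 = 1435/4
Step 3: Take 1/2: 1435/4 * 1/2 = 1435/8
Final result = 1435/8

1435/8


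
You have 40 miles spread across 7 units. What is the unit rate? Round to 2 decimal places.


Total miles = 40
Number of units = 7
Unit rate = 40 / 7
= 5.71 miles per unit

5.71


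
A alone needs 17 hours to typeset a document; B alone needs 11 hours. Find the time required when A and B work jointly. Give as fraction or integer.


Rate of A = 1/17 job per hour
Rate of B = 1/11 job per hour
Combined rate = 1/17 + 1/11
Find common denominator: (11 + 17)/(17*11) = 28/187
Combined rate = 28/187 job per hour
Time together = 1 / (28/187) = 187/28 hours

187/28


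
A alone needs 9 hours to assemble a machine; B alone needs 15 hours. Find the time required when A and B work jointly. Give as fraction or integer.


Rate of A = 1/9 job per hour
Rate of B = 1/15 job per hour
Combined rate = 1/9 + 1/15
Find common denominator: (15 + 9)/(9*15) = 24/135
Combined rate = 8/45 job per hour
Time together = 1 / (8/45) = 45/8 hours

45/8
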